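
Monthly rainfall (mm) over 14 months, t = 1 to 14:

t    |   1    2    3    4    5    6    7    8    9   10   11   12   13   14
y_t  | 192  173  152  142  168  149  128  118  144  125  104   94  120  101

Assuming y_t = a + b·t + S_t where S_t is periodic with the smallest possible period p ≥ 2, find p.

First differences y_{t+1} − y_t: -19, -21, -10, 26, -19, -21, -10, 26, -19, -21, …
The difference pattern repeats every 4 terms and not for any smaller step, so p = 4.

4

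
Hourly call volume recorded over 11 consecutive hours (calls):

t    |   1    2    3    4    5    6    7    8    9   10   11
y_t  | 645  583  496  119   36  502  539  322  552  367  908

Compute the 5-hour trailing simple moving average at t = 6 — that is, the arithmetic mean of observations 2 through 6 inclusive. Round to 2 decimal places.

Sum of periods 2–6: 583 + 496 + 119 + 36 + 502 = 1736
Divide by 5: 1736 / 5 = 347.20

347.20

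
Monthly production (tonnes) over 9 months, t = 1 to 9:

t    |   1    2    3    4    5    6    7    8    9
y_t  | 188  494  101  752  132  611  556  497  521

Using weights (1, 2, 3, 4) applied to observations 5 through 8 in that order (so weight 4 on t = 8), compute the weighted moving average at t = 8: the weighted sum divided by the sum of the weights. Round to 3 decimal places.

501.000

Weighted sum: 1·132 + 2·611 + 3·556 + 4·497 = 132 + 1222 + 1668 + 1988 = 5010
Weight total: 1 + 2 + 3 + 4 = 10
WMA = 5010 / 10 = 501.000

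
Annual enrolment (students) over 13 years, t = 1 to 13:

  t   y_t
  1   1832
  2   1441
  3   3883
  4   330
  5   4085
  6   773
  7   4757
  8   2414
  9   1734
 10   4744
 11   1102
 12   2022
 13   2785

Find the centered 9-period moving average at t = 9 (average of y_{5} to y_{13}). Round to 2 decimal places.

Sum of periods 5–13: 4085 + 773 + 4757 + 2414 + 1734 + 4744 + 1102 + 2022 + 2785 = 24416
Divide by 9: 24416 / 9 = 2712.89

2712.89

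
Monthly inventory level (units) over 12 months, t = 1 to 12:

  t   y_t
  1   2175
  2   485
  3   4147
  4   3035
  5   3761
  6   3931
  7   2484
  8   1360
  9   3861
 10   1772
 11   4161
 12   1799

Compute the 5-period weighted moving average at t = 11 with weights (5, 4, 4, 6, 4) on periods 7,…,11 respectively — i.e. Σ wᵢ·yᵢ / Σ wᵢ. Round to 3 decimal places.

Weighted sum: 5·2484 + 4·1360 + 4·3861 + 6·1772 + 4·4161 = 12420 + 5440 + 15444 + 10632 + 16644 = 60580
Weight total: 5 + 4 + 4 + 6 + 4 = 23
WMA = 60580 / 23 = 2633.913

2633.913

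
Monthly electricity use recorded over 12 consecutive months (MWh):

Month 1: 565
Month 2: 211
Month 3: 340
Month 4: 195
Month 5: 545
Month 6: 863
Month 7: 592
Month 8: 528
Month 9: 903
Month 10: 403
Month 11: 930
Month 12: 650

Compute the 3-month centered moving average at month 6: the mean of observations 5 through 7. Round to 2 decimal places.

Sum of periods 5–7: 545 + 863 + 592 = 2000
Divide by 3: 2000 / 3 = 666.67

666.67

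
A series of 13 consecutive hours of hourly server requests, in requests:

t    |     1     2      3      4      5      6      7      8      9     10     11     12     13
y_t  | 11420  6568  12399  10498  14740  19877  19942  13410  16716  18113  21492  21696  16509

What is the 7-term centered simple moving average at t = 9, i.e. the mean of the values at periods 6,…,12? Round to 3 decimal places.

Sum of periods 6–12: 19877 + 19942 + 13410 + 16716 + 18113 + 21492 + 21696 = 131246
Divide by 7: 131246 / 7 = 18749.429

18749.429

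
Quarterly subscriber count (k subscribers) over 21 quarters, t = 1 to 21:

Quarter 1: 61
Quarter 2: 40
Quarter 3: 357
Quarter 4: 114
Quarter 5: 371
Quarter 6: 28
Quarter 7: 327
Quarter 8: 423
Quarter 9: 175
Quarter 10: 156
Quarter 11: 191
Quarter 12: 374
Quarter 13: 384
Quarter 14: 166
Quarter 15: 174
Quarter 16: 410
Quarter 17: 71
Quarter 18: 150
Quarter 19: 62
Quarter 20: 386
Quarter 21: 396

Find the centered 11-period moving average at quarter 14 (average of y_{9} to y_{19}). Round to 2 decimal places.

210.27

Sum of periods 9–19: 175 + 156 + 191 + 374 + 384 + 166 + 174 + 410 + 71 + 150 + 62 = 2313
Divide by 11: 2313 / 11 = 210.27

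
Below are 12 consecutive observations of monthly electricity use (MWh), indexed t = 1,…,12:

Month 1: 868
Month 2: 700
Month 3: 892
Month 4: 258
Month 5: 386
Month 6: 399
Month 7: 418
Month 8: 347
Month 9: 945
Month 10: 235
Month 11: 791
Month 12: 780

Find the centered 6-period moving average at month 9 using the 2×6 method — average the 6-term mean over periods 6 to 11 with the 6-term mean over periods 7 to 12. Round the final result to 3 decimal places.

554.250

Sum over 6–11: 399 + 418 + 347 + 945 + 235 + 791 = 3135
Sum over 7–12: 418 + 347 + 945 + 235 + 791 + 780 = 3516
CMA at t=9 = (3135 + 3516) / (2·6) = 6651 / 12 = 554.250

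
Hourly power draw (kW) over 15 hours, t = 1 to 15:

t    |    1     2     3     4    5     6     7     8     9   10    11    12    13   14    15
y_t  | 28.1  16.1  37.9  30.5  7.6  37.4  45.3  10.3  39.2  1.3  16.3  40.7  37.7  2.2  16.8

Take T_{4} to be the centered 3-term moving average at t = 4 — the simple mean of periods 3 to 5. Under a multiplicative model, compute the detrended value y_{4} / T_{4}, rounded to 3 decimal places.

1.204

Trend T_4 = (37.9 + 30.5 + 7.6) / 3 = 76.0/3 = 25.33333
Ratio to trend: 30.5 / 25.33333 = 1.204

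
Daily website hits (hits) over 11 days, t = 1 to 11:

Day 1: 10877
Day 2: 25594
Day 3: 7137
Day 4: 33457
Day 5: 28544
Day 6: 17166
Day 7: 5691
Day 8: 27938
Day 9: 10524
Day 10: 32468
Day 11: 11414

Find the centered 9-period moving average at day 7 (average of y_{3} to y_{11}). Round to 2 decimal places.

19371.00

Sum of periods 3–11: 7137 + 33457 + 28544 + 17166 + 5691 + 27938 + 10524 + 32468 + 11414 = 174339
Divide by 9: 174339 / 9 = 19371.00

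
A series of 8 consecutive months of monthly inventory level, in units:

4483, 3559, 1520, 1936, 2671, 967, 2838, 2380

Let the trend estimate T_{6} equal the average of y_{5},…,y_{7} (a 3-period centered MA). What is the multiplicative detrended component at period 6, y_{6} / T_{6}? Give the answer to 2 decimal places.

Trend T_6 = (2671 + 967 + 2838) / 3 = 6476/3 = 2158.6667
Ratio to trend: 967 / 2158.6667 = 0.45

0.45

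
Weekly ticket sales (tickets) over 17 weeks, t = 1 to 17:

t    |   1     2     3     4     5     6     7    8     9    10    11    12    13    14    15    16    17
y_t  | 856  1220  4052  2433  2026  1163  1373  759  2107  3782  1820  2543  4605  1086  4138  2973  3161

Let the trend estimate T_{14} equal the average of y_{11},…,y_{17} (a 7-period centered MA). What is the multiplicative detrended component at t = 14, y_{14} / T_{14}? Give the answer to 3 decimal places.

0.374

Trend T_14 = (1820 + 2543 + 4605 + 1086 + 4138 + 2973 + 3161) / 7 = 20326/7 = 2903.71429
Ratio to trend: 1086 / 2903.71429 = 0.374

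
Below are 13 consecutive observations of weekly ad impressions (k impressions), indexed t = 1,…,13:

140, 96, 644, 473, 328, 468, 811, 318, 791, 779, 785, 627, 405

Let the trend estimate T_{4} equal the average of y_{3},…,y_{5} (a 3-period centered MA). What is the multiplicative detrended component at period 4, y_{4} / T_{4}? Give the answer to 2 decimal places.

Trend T_4 = (644 + 473 + 328) / 3 = 1445/3 = 481.6667
Ratio to trend: 473 / 481.6667 = 0.98

0.98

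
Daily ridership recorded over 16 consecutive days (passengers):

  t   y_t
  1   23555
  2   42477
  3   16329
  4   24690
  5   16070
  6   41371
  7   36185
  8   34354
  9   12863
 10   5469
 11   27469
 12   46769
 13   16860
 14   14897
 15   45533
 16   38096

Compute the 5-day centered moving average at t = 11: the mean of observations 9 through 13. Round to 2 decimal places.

Sum of periods 9–13: 12863 + 5469 + 27469 + 46769 + 16860 = 109430
Divide by 5: 109430 / 5 = 21886.00

21886.00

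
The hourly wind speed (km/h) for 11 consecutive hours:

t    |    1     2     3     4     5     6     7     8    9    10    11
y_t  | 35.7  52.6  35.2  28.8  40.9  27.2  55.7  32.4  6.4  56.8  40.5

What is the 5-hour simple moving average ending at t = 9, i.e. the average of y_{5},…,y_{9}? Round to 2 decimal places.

32.52

Sum of periods 5–9: 40.9 + 27.2 + 55.7 + 32.4 + 6.4 = 162.6
Divide by 5: 162.6 / 5 = 32.52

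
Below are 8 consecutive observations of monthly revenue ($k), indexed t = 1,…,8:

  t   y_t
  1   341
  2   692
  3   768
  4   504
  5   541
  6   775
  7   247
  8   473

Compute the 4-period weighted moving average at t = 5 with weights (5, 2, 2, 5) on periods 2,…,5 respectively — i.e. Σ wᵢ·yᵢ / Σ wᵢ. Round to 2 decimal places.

Weighted sum: 5·692 + 2·768 + 2·504 + 5·541 = 3460 + 1536 + 1008 + 2705 = 8709
Weight total: 5 + 2 + 2 + 5 = 14
WMA = 8709 / 14 = 622.07

622.07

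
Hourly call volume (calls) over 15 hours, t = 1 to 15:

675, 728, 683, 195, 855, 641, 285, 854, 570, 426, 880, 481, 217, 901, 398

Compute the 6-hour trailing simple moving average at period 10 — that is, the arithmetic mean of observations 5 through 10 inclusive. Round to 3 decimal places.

Sum of periods 5–10: 855 + 641 + 285 + 854 + 570 + 426 = 3631
Divide by 6: 3631 / 6 = 605.167

605.167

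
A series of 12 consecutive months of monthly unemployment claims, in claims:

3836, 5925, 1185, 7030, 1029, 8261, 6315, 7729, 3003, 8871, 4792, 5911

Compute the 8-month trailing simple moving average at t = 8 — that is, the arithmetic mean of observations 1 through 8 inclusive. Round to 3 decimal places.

Sum of periods 1–8: 3836 + 5925 + 1185 + 7030 + 1029 + 8261 + 6315 + 7729 = 41310
Divide by 8: 41310 / 8 = 5163.750

5163.750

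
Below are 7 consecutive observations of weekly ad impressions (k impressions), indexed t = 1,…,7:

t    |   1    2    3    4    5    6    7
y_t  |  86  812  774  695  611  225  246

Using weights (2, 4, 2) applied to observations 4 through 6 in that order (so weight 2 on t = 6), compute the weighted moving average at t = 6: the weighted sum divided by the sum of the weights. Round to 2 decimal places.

Weighted sum: 2·695 + 4·611 + 2·225 = 1390 + 2444 + 450 = 4284
Weight total: 2 + 4 + 2 = 8
WMA = 4284 / 8 = 535.50

535.50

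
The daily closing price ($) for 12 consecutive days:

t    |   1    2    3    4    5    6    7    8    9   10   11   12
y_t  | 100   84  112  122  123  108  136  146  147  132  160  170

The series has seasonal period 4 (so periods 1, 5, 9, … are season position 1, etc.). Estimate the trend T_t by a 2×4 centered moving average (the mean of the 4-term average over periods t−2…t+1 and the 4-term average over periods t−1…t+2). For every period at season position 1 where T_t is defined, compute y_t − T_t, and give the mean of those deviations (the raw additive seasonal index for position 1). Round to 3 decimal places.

Season position 1 occurs at t = 5, 9 (where T_t is defined).
t=5: T_5 = 119.25000; y_5 − T_5 = 123 − 119.25000 = 3.75000
t=9: T_9 = 143.25000; y_9 − T_9 = 147 − 143.25000 = 3.75000
Mean deviation: (3.75000 + 3.75000) / 2 = 3.750

3.750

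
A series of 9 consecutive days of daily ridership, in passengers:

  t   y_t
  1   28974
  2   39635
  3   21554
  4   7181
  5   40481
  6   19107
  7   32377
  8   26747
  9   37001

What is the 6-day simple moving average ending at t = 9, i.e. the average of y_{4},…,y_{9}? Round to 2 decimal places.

27149.00

Sum of periods 4–9: 7181 + 40481 + 19107 + 32377 + 26747 + 37001 = 162894
Divide by 6: 162894 / 6 = 27149.00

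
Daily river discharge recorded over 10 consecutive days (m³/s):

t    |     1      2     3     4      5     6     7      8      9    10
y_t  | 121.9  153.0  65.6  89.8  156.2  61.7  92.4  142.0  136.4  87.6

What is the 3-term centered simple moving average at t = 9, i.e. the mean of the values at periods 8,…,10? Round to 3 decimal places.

122.000

Sum of periods 8–10: 142.0 + 136.4 + 87.6 = 366.0
Divide by 3: 366.0 / 3 = 122.000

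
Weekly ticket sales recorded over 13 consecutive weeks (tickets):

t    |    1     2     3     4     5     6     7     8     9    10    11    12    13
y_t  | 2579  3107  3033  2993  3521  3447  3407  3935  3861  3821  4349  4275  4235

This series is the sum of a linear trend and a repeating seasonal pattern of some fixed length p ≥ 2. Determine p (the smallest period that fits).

First differences y_{t+1} − y_t: 528, -74, -40, 528, -74, -40, 528, -74, …
The difference pattern repeats every 3 terms and not for any smaller step, so p = 3.

3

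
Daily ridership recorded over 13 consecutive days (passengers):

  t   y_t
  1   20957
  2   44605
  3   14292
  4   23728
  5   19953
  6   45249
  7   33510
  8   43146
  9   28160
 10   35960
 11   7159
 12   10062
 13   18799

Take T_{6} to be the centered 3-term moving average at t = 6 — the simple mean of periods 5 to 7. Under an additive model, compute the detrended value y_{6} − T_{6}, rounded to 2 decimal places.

12345.00

Trend T_6 = (19953 + 45249 + 33510) / 3 = 98712/3 = 32904.0000
Detrended value: 45249 − 32904.0000 = 12345.00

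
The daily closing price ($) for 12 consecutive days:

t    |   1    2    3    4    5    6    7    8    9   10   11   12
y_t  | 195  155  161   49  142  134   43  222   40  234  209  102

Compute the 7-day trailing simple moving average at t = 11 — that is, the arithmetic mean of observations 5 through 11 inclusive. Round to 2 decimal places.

146.29

Sum of periods 5–11: 142 + 134 + 43 + 222 + 40 + 234 + 209 = 1024
Divide by 7: 1024 / 7 = 146.29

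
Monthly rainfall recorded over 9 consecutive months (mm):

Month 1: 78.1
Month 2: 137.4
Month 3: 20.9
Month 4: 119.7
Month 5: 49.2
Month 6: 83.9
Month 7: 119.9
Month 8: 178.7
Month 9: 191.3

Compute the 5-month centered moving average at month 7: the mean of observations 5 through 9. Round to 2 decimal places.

124.60

Sum of periods 5–9: 49.2 + 83.9 + 119.9 + 178.7 + 191.3 = 623.0
Divide by 5: 623.0 / 5 = 124.60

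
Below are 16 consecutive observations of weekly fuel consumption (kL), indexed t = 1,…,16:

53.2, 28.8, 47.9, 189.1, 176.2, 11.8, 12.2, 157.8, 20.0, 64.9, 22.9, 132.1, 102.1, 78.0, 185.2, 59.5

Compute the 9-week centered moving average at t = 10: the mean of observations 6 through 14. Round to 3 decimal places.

Sum of periods 6–14: 11.8 + 12.2 + 157.8 + 20.0 + 64.9 + 22.9 + 132.1 + 102.1 + 78.0 = 601.8
Divide by 9: 601.8 / 9 = 66.867

66.867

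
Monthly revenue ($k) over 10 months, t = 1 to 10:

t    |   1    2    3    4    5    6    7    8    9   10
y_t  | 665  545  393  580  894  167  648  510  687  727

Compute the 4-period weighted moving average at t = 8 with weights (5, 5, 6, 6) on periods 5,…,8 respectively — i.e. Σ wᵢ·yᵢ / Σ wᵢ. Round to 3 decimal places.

Weighted sum: 5·894 + 5·167 + 6·648 + 6·510 = 4470 + 835 + 3888 + 3060 = 12253
Weight total: 5 + 5 + 6 + 6 = 22
WMA = 12253 / 22 = 556.955

556.955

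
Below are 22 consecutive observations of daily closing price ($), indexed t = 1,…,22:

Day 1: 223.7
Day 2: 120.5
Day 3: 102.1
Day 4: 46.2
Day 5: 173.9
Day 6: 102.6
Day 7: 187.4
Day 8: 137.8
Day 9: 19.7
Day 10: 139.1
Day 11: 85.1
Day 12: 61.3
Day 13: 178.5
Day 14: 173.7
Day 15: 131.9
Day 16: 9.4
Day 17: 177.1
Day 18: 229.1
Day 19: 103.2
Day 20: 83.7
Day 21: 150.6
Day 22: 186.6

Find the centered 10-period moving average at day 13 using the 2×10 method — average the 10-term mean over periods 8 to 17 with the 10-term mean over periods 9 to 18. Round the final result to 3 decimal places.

Sum over 8–17: 137.8 + 19.7 + 139.1 + 85.1 + 61.3 + 178.5 + 173.7 + 131.9 + 9.4 + 177.1 = 1113.6
Sum over 9–18: 19.7 + 139.1 + 85.1 + 61.3 + 178.5 + 173.7 + 131.9 + 9.4 + 177.1 + 229.1 = 1204.9
CMA at t=13 = (1113.6 + 1204.9) / (2·10) = 2318.5 / 20 = 115.925

115.925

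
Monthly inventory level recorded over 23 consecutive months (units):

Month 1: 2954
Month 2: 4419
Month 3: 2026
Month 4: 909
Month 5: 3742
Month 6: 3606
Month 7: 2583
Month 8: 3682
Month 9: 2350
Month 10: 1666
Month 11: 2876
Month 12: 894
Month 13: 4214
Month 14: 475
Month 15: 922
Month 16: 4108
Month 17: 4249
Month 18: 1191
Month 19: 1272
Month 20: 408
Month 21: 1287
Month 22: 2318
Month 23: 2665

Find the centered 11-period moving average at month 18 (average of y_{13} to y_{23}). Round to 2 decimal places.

Sum of periods 13–23: 4214 + 475 + 922 + 4108 + 4249 + 1191 + 1272 + 408 + 1287 + 2318 + 2665 = 23109
Divide by 11: 23109 / 11 = 2100.82

2100.82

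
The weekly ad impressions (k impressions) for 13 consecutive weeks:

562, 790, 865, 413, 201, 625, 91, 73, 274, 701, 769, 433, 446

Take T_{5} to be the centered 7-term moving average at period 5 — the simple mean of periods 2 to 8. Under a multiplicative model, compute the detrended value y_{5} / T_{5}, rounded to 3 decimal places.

0.460

Trend T_5 = (790 + 865 + 413 + 201 + 625 + 91 + 73) / 7 = 3058/7 = 436.85714
Ratio to trend: 201 / 436.85714 = 0.460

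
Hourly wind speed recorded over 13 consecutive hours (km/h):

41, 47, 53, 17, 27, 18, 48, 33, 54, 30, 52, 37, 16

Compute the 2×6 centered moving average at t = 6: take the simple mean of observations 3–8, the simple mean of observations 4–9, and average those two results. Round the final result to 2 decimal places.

Sum over 3–8: 53 + 17 + 27 + 18 + 48 + 33 = 196
Sum over 4–9: 17 + 27 + 18 + 48 + 33 + 54 = 197
CMA at t=6 = (196 + 197) / (2·6) = 393 / 12 = 32.75

32.75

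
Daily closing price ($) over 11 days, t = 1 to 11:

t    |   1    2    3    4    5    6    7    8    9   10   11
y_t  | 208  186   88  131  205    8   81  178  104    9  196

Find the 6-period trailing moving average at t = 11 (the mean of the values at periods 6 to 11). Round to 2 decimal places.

96.00

Sum of periods 6–11: 8 + 81 + 178 + 104 + 9 + 196 = 576
Divide by 6: 576 / 6 = 96.00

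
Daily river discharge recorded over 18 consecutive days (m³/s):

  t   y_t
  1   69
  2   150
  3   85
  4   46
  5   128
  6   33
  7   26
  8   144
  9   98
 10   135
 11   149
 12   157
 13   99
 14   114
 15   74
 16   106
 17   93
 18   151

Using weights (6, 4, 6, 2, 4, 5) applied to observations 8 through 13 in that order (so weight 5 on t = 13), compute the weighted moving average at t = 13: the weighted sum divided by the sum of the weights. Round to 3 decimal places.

129.148

Weighted sum: 6·144 + 4·98 + 6·135 + 2·149 + 4·157 + 5·99 = 864 + 392 + 810 + 298 + 628 + 495 = 3487
Weight total: 6 + 4 + 6 + 2 + 4 + 5 = 27
WMA = 3487 / 27 = 129.148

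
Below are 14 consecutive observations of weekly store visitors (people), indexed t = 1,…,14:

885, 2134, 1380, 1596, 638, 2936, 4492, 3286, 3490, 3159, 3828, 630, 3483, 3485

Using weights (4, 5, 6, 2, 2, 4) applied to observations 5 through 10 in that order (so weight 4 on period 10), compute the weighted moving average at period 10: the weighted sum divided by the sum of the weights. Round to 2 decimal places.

3059.65

Weighted sum: 4·638 + 5·2936 + 6·4492 + 2·3286 + 2·3490 + 4·3159 = 2552 + 14680 + 26952 + 6572 + 6980 + 12636 = 70372
Weight total: 4 + 5 + 6 + 2 + 2 + 4 = 23
WMA = 70372 / 23 = 3059.65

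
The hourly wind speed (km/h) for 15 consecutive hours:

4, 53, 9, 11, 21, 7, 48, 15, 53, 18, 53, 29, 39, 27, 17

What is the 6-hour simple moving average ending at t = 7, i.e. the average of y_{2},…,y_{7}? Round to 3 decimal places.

24.833

Sum of periods 2–7: 53 + 9 + 11 + 21 + 7 + 48 = 149
Divide by 6: 149 / 6 = 24.833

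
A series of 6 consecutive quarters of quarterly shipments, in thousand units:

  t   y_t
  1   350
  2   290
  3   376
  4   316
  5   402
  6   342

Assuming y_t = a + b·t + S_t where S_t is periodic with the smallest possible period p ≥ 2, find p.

2

First differences y_{t+1} − y_t: -60, 86, -60, 86, -60, …
The difference pattern repeats every 2 terms and not for any smaller step, so p = 2.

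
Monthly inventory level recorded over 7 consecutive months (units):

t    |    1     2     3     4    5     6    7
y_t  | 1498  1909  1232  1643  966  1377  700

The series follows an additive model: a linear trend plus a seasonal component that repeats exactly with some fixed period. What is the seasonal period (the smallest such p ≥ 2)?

First differences y_{t+1} − y_t: 411, -677, 411, -677, 411, -677, …
The difference pattern repeats every 2 terms and not for any smaller step, so p = 2.

2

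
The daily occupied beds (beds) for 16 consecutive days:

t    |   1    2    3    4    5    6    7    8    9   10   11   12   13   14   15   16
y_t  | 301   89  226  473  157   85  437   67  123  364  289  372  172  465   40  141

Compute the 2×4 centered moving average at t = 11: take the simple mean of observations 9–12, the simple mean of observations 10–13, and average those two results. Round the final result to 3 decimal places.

293.125

Sum over 9–12: 123 + 364 + 289 + 372 = 1148
Sum over 10–13: 364 + 289 + 372 + 172 = 1197
CMA at t=11 = (1148 + 1197) / (2·4) = 2345 / 8 = 293.125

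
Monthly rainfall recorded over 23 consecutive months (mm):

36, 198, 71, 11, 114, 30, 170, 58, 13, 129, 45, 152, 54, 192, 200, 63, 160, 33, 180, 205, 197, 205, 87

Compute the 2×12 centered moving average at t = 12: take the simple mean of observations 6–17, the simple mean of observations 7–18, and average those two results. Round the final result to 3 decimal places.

Sum over 6–17: 30 + 170 + 58 + 13 + 129 + 45 + 152 + 54 + 192 + 200 + 63 + 160 = 1266
Sum over 7–18: 170 + 58 + 13 + 129 + 45 + 152 + 54 + 192 + 200 + 63 + 160 + 33 = 1269
CMA at t=12 = (1266 + 1269) / (2·12) = 2535 / 24 = 105.625

105.625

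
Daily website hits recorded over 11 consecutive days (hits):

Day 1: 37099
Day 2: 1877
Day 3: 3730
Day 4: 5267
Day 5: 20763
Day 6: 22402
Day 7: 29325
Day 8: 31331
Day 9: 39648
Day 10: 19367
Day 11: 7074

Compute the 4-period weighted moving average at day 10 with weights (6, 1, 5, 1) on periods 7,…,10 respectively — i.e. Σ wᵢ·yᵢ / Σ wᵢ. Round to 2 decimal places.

32683.69

Weighted sum: 6·29325 + 1·31331 + 5·39648 + 1·19367 = 175950 + 31331 + 198240 + 19367 = 424888
Weight total: 6 + 1 + 5 + 1 = 13
WMA = 424888 / 13 = 32683.69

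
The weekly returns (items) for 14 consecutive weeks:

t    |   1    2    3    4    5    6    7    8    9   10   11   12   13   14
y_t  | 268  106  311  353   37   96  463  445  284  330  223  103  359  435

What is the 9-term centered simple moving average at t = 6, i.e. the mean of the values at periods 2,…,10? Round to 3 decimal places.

269.444

Sum of periods 2–10: 106 + 311 + 353 + 37 + 96 + 463 + 445 + 284 + 330 = 2425
Divide by 9: 2425 / 9 = 269.444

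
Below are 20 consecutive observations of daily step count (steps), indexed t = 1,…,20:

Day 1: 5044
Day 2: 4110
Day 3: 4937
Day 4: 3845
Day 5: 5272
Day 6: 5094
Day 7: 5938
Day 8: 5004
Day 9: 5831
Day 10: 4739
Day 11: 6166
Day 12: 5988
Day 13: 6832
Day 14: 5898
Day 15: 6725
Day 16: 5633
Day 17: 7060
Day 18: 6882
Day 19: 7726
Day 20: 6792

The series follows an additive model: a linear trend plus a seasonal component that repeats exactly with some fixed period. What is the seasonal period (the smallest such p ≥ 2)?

6

First differences y_{t+1} − y_t: -934, 827, -1092, 1427, -178, 844, -934, 827, -1092, 1427, -178, 844, -934, 827, …
The difference pattern repeats every 6 terms and not for any smaller step, so p = 6.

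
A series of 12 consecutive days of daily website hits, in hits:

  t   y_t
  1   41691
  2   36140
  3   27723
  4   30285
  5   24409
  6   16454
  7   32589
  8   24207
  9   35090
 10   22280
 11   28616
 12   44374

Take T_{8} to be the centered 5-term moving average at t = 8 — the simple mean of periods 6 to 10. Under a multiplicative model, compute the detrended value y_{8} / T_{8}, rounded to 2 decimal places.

Trend T_8 = (16454 + 32589 + 24207 + 35090 + 22280) / 5 = 130620/5 = 26124.0000
Ratio to trend: 24207 / 26124.0000 = 0.93

0.93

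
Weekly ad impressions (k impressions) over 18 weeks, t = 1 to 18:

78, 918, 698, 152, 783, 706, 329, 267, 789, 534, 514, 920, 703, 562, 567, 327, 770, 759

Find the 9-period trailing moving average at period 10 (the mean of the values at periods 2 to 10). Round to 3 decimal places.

575.111

Sum of periods 2–10: 918 + 698 + 152 + 783 + 706 + 329 + 267 + 789 + 534 = 5176
Divide by 9: 5176 / 9 = 575.111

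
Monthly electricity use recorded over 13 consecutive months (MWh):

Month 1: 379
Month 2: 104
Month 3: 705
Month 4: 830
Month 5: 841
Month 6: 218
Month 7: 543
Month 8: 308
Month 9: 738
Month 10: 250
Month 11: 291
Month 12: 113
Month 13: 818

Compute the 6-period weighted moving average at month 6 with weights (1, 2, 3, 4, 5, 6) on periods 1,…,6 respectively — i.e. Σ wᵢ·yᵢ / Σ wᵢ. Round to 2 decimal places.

Weighted sum: 1·379 + 2·104 + 3·705 + 4·830 + 5·841 + 6·218 = 379 + 208 + 2115 + 3320 + 4205 + 1308 = 11535
Weight total: 1 + 2 + 3 + 4 + 5 + 6 = 21
WMA = 11535 / 21 = 549.29

549.29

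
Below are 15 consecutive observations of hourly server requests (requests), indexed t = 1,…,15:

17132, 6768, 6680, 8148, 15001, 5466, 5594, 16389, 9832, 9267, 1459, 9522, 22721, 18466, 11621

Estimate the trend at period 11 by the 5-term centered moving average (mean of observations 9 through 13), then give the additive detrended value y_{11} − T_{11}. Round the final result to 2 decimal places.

Trend T_11 = (9832 + 9267 + 1459 + 9522 + 22721) / 5 = 52801/5 = 10560.2000
Detrended value: 1459 − 10560.2000 = -9101.20

-9101.20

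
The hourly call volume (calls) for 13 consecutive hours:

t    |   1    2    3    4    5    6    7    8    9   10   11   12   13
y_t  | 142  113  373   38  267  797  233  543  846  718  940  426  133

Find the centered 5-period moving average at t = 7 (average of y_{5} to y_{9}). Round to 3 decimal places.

Sum of periods 5–9: 267 + 797 + 233 + 543 + 846 = 2686
Divide by 5: 2686 / 5 = 537.200

537.200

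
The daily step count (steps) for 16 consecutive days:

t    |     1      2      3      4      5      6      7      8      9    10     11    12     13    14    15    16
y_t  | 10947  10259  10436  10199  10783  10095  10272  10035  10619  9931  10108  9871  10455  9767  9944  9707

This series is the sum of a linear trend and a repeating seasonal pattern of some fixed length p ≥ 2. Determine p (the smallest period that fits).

4

First differences y_{t+1} − y_t: -688, 177, -237, 584, -688, 177, -237, 584, -688, 177, …
The difference pattern repeats every 4 terms and not for any smaller step, so p = 4.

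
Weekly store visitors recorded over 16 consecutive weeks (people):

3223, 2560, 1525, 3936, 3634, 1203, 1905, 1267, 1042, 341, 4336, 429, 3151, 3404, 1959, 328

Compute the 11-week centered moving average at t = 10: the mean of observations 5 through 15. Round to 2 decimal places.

Sum of periods 5–15: 3634 + 1203 + 1905 + 1267 + 1042 + 341 + 4336 + 429 + 3151 + 3404 + 1959 = 22671
Divide by 11: 22671 / 11 = 2061.00

2061.00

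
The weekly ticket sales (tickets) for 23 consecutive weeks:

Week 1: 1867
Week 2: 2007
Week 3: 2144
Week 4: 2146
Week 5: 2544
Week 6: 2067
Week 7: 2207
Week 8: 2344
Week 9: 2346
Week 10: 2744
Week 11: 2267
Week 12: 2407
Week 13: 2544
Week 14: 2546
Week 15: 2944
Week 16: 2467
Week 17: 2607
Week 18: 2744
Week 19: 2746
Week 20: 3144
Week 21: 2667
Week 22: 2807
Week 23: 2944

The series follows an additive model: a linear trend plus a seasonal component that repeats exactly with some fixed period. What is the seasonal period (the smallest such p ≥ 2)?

5

First differences y_{t+1} − y_t: 140, 137, 2, 398, -477, 140, 137, 2, 398, -477, 140, 137, …
The difference pattern repeats every 5 terms and not for any smaller step, so p = 5.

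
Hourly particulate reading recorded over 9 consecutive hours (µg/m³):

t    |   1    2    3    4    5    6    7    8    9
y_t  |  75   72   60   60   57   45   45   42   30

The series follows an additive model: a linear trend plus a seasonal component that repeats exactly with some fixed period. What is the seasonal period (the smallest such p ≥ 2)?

First differences y_{t+1} − y_t: -3, -12, 0, -3, -12, 0, -3, -12, …
The difference pattern repeats every 3 terms and not for any smaller step, so p = 3.

3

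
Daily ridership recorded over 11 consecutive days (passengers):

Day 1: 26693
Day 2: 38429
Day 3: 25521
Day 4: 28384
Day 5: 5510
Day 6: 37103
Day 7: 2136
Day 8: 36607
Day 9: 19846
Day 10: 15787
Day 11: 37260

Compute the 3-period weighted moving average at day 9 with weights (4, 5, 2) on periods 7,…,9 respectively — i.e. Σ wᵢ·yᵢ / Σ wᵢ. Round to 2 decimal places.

21024.64

Weighted sum: 4·2136 + 5·36607 + 2·19846 = 8544 + 183035 + 39692 = 231271
Weight total: 4 + 5 + 2 = 11
WMA = 231271 / 11 = 21024.64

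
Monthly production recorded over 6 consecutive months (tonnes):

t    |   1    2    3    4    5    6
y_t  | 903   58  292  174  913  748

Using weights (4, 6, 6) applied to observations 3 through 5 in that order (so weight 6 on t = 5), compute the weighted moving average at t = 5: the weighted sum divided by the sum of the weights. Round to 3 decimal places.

Weighted sum: 4·292 + 6·174 + 6·913 = 1168 + 1044 + 5478 = 7690
Weight total: 4 + 6 + 6 = 16
WMA = 7690 / 16 = 480.625

480.625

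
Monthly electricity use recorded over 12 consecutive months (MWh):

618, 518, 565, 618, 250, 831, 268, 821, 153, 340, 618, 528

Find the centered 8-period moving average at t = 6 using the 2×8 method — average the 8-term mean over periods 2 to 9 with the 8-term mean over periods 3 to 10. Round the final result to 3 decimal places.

491.875

Sum over 2–9: 518 + 565 + 618 + 250 + 831 + 268 + 821 + 153 = 4024
Sum over 3–10: 565 + 618 + 250 + 831 + 268 + 821 + 153 + 340 = 3846
CMA at t=6 = (4024 + 3846) / (2·8) = 7870 / 16 = 491.875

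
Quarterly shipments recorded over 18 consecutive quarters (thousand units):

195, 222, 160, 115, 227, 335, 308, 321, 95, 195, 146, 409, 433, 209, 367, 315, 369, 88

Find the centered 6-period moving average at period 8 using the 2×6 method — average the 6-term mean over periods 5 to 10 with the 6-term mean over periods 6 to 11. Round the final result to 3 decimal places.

Sum over 5–10: 227 + 335 + 308 + 321 + 95 + 195 = 1481
Sum over 6–11: 335 + 308 + 321 + 95 + 195 + 146 = 1400
CMA at t=8 = (1481 + 1400) / (2·6) = 2881 / 12 = 240.083

240.083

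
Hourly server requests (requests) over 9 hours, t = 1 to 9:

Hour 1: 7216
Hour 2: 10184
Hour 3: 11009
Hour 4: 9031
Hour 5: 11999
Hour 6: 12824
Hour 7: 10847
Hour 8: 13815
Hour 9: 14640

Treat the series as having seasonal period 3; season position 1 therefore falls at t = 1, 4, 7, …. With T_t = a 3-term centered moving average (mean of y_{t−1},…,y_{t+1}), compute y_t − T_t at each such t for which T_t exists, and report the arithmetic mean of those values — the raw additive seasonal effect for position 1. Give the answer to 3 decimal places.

-1648.500

Season position 1 occurs at t = 4, 7 (where T_t is defined).
t=4: T_4 = 10679.66667; y_4 − T_4 = 9031 − 10679.66667 = -1648.66667
t=7: T_7 = 12495.33333; y_7 − T_7 = 10847 − 12495.33333 = -1648.33333
Mean deviation: (-1648.66667 + -1648.33333) / 2 = -1648.500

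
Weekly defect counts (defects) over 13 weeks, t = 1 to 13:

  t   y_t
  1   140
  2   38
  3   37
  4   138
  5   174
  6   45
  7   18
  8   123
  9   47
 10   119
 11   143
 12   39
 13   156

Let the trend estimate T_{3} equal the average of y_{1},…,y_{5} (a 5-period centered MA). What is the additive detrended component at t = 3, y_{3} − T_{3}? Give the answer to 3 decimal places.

-68.400

Trend T_3 = (140 + 38 + 37 + 138 + 174) / 5 = 527/5 = 105.40000
Detrended value: 37 − 105.40000 = -68.400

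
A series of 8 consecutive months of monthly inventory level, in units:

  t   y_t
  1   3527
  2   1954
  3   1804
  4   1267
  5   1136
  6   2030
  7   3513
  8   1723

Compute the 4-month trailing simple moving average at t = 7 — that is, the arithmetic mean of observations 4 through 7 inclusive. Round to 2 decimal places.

1986.50

Sum of periods 4–7: 1267 + 1136 + 2030 + 3513 = 7946
Divide by 4: 7946 / 4 = 1986.50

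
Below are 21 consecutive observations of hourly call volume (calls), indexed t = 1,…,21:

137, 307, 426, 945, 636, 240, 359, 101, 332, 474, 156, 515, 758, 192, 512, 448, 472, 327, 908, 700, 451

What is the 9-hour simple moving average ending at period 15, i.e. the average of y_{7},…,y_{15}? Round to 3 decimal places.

377.667

Sum of periods 7–15: 359 + 101 + 332 + 474 + 156 + 515 + 758 + 192 + 512 = 3399
Divide by 9: 3399 / 9 = 377.667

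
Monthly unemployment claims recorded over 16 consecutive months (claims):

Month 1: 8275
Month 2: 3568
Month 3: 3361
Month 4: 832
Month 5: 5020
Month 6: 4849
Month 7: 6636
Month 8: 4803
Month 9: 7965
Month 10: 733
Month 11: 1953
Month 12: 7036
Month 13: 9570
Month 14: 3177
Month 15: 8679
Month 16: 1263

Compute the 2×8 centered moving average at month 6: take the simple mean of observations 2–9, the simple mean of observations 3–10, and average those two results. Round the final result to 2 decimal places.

4452.06

Sum over 2–9: 3568 + 3361 + 832 + 5020 + 4849 + 6636 + 4803 + 7965 = 37034
Sum over 3–10: 3361 + 832 + 5020 + 4849 + 6636 + 4803 + 7965 + 733 = 34199
CMA at t=6 = (37034 + 34199) / (2·8) = 71233 / 16 = 4452.06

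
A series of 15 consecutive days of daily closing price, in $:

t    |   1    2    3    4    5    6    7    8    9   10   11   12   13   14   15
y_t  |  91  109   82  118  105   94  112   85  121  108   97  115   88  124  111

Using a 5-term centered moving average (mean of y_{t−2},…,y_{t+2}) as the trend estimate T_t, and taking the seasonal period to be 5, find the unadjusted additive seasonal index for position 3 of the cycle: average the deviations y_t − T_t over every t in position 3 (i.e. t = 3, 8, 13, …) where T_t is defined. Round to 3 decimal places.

-19.000

Season position 3 occurs at t = 3, 8, 13 (where T_t is defined).
t=3: T_3 = 101.00000; y_3 − T_3 = 82 − 101.00000 = -19.00000
t=8: T_8 = 104.00000; y_8 − T_8 = 85 − 104.00000 = -19.00000
t=13: T_13 = 107.00000; y_13 − T_13 = 88 − 107.00000 = -19.00000
Mean deviation: (-19.00000 + -19.00000 + -19.00000) / 3 = -19.000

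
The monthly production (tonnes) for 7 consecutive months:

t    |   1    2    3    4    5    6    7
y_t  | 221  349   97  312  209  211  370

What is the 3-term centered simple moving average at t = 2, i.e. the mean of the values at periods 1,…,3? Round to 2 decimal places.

Sum of periods 1–3: 221 + 349 + 97 = 667
Divide by 3: 667 / 3 = 222.33

222.33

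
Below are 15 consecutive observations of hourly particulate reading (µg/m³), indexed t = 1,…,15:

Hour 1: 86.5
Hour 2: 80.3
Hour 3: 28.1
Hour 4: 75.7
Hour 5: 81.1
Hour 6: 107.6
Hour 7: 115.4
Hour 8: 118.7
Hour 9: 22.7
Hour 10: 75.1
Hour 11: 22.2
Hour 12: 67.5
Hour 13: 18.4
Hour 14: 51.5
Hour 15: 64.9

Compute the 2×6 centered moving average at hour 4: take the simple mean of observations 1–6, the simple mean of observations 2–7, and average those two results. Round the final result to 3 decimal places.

Sum over 1–6: 86.5 + 80.3 + 28.1 + 75.7 + 81.1 + 107.6 = 459.3
Sum over 2–7: 80.3 + 28.1 + 75.7 + 81.1 + 107.6 + 115.4 = 488.2
CMA at t=4 = (459.3 + 488.2) / (2·6) = 947.5 / 12 = 78.958

78.958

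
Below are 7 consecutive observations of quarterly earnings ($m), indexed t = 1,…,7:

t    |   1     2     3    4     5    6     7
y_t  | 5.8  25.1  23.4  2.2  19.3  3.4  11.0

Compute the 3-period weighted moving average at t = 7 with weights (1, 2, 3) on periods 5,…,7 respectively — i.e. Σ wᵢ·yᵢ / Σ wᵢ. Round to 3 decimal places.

9.850

Weighted sum: 1·19.3 + 2·3.4 + 3·11.0 = 19.3 + 6.8 + 33.0 = 59.1
Weight total: 1 + 2 + 3 = 6
WMA = 59.1 / 6 = 9.850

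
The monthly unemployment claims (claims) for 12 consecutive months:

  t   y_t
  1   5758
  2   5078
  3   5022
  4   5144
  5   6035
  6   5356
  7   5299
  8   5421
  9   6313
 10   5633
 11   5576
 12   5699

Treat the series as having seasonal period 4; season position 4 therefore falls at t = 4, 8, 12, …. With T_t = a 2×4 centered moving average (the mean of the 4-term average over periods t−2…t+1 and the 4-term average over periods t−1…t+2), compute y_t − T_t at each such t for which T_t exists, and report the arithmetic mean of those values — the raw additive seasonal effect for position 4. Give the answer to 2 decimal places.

-210.69

Season position 4 occurs at t = 4, 8 (where T_t is defined).
t=4: T_4 = 5354.5000; y_4 − T_4 = 5144 − 5354.5000 = -210.5000
t=8: T_8 = 5631.8750; y_8 − T_8 = 5421 − 5631.8750 = -210.8750
Mean deviation: (-210.5000 + -210.8750) / 2 = -210.69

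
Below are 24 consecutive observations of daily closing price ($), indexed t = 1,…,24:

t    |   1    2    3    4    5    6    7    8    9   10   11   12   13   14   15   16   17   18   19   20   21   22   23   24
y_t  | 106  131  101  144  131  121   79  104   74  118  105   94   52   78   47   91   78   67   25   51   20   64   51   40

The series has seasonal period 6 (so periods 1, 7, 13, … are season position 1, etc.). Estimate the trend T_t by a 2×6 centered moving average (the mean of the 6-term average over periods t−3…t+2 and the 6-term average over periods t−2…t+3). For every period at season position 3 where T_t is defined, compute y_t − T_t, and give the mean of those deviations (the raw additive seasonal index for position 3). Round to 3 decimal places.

-24.028

Season position 3 occurs at t = 9, 15, 21 (where T_t is defined).
t=9: T_9 = 97.91667; y_9 − T_9 = 74 − 97.91667 = -23.91667
t=15: T_15 = 71.08333; y_15 − T_15 = 47 − 71.08333 = -24.08333
t=21: T_21 = 44.08333; y_21 − T_21 = 20 − 44.08333 = -24.08333
Mean deviation: (-23.91667 + -24.08333 + -24.08333) / 3 = -24.028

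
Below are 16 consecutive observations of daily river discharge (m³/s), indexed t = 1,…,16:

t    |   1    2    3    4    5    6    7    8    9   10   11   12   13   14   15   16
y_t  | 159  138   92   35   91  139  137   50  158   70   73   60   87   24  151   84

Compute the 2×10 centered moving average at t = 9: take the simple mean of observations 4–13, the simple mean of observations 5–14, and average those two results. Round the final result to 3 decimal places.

Sum over 4–13: 35 + 91 + 139 + 137 + 50 + 158 + 70 + 73 + 60 + 87 = 900
Sum over 5–14: 91 + 139 + 137 + 50 + 158 + 70 + 73 + 60 + 87 + 24 = 889
CMA at t=9 = (900 + 889) / (2·10) = 1789 / 20 = 89.450

89.450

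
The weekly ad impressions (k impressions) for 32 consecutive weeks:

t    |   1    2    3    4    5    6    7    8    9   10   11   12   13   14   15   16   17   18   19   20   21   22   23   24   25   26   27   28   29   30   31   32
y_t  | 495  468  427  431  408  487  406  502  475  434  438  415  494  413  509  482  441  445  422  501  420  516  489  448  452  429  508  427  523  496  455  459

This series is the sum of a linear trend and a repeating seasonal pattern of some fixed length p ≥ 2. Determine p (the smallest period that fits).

7

First differences y_{t+1} − y_t: -27, -41, 4, -23, 79, -81, 96, -27, -41, 4, -23, 79, -81, 96, -27, -41, …
The difference pattern repeats every 7 terms and not for any smaller step, so p = 7.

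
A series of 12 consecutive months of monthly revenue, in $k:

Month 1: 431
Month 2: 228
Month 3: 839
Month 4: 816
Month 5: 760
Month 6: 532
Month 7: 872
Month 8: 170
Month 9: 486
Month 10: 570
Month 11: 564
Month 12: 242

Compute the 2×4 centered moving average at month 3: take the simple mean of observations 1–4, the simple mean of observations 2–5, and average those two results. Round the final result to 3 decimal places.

619.625

Sum over 1–4: 431 + 228 + 839 + 816 = 2314
Sum over 2–5: 228 + 839 + 816 + 760 = 2643
CMA at t=3 = (2314 + 2643) / (2·4) = 4957 / 8 = 619.625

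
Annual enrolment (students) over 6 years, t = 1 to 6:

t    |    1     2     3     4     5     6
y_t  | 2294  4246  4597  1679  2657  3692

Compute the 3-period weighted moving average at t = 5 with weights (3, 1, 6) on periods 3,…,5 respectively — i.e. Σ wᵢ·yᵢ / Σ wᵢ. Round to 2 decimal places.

3141.20

Weighted sum: 3·4597 + 1·1679 + 6·2657 = 13791 + 1679 + 15942 = 31412
Weight total: 3 + 1 + 6 = 10
WMA = 31412 / 10 = 3141.20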